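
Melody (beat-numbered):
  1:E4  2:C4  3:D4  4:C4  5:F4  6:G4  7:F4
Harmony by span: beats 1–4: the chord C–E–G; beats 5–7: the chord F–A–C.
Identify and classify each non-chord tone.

The harmony at that moment is C major triad (C, E, G); D4 is not a chord tone.
It is approached by step up from C4 and left by step down to C4.
Step away and step back to the same note — a neighbor tone (upper neighbor).
The harmony at that moment is F major triad (F, A, C); G4 is not a chord tone.
It is approached by step up from F4 and left by step down to F4.
Step away and step back to the same note — a neighbor tone (upper neighbor).

D4 (beat 3) — neighbor tone; G4 (beat 6) — neighbor tone.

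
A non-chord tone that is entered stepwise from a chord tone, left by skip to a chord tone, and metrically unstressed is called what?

Approach: by step. Departure: by leap. Metric position: weak.
Step in, leap out, from a weak position — an escape tone (échappée). (It is the mirror image of the appoggiatura, which leaps in and steps out on a strong beat.)

Escape tone.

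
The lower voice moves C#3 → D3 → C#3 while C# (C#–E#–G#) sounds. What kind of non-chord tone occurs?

D3 is a neighbor tone.

The harmony at that moment is C# major triad (C#, E#, G#); D3 is not a chord tone.
It is approached by step up from C#3 and left by step down to C#3.
Step away and step back to the same note — a neighbor tone (upper neighbor).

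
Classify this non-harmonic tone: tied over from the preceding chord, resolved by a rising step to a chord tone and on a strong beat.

Retardation.

Approach: by preparation — the pitch is first a chord tone, then held (tied or repeated) while the harmony changes under it. Departure: up by step. Metric position: strong.
A prepared dissonance that resolves upward by step — a retardation. (The same figure resolving downward would be a suspension.)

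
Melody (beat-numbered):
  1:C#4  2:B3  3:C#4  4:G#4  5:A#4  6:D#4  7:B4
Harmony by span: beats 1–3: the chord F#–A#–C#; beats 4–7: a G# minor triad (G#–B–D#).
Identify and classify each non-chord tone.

The harmony at that moment is F# major triad (F#, A#, C#); B3 is not a chord tone.
It is approached by step down from C#4 and left by step up to C#4.
Step away and step back to the same note — a neighbor tone (lower neighbor).
The harmony at that moment is G# minor triad (G#, B, D#); A#4 is not a chord tone.
It is approached by step up from G#4 and left by leap down to D#4.
Step in, leap out — an escape tone.

B3 (beat 2) — neighbor tone; A#4 (beat 5) — escape tone.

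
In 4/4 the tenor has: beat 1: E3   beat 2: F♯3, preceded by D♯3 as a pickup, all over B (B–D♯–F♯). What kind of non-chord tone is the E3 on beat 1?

Passing tone.

The harmony at that moment is B major triad (B, D♯, F♯); E3 is not a chord tone.
It is approached by step up from D♯3 and left by step up to F♯3.
Step in, step out in the same direction — a passing tone.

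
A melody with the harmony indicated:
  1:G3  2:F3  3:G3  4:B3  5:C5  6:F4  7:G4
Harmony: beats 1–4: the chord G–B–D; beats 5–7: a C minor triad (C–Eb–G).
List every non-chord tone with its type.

The harmony at that moment is G major triad (G, B, D); F3 is not a chord tone.
It is approached by step down from G3 and left by step up to G3.
Step away and step back to the same note — a neighbor tone (lower neighbor).
The harmony at that moment is C minor triad (C, Eb, G); F4 is not a chord tone.
It is approached by leap down from C5 and left by step up to G4.
Leap in, step out — an appoggiatura.

F3 (beat 2) — neighbor tone; F4 (beat 6) — appoggiatura.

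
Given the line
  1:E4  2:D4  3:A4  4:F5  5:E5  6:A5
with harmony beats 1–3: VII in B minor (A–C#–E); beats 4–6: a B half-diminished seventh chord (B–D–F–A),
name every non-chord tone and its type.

D4 (beat 2) — escape tone; E5 (beat 5) — escape tone.

The harmony at that moment is A major triad (A, C#, E); D4 is not a chord tone.
It is approached by step down from E4 and left by leap up to A4.
Step in, leap out — an escape tone.
The harmony at that moment is B half-diminished seventh chord (B, D, F, A); E5 is not a chord tone.
It is approached by step down from F5 and left by leap up to A5.
Step in, leap out — an escape tone.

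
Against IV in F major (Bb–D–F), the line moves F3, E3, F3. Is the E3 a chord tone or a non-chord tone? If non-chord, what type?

The harmony at that moment is Bb major triad (Bb, D, F); E3 is not a chord tone.
It is approached by step down from F3 and left by step up to F3.
Step away and step back to the same note — a neighbor tone (lower neighbor).

Non-chord tone — a neighbor tone.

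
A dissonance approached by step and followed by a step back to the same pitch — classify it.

Neighbor tone.

Approach: by step. Departure: by step in the opposite direction, back to the starting pitch.
Stepwise on both sides but reversing to return to the same chord tone — a neighbor tone. (Had it continued onward in the same direction it would be a passing tone instead.)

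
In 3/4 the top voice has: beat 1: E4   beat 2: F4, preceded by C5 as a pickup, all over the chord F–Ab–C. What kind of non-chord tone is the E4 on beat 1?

Appoggiatura.

The harmony at that moment is F minor triad (F, Ab, C); E4 is not a chord tone.
It is approached by leap down from C5 and left by step up to F4.
Leap in, step out, metrically accented — an appoggiatura.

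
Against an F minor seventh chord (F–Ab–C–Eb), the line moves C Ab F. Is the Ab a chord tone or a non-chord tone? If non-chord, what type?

F minor seventh chord contains F, Ab, C, Eb; Ab is the third, so it is a chord tone.

Chord tone (the third of F minor seventh chord).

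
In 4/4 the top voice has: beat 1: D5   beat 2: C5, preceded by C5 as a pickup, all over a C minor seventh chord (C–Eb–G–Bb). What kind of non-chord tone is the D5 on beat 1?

The harmony at that moment is C minor seventh chord (C, Eb, G, Bb); D5 is not a chord tone.
It is approached by step up from C5 and left by step down to C5.
Step away and step back to the same note — a neighbor tone (upper neighbor).

Upper neighbor tone.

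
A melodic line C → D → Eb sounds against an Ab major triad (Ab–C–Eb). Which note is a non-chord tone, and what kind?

D is a passing tone.

The harmony at that moment is Ab major triad (Ab, C, Eb); D is not a chord tone.
It is approached by step up from C and left by step up to Eb.
Step in, step out in the same direction — a passing tone.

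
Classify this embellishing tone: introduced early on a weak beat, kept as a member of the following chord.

Approach: ahead of the chord change (typically by step), so it is dissonant against the current harmony. Departure: none — the same pitch is restated or held and is a chord tone of the new harmony.
Dissonant first, consonant once the harmony catches up: the note simply arrives early — an anticipation. (The reverse timing, consonant first and dissonant after the change, would be a suspension or retardation.)

Anticipation.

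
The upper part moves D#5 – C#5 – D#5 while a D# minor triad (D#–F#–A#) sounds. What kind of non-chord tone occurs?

The harmony at that moment is D# minor triad (D#, F#, A#); C#5 is not a chord tone.
It is approached by step down from D#5 and left by step up to D#5.
Step away and step back to the same note — a neighbor tone (lower neighbor).

C#5 is a neighbor tone.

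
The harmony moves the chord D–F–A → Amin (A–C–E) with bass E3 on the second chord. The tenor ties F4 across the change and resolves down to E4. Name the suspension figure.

9–8 suspension.

At the second chord the bass is E3. The suspended F4 lies a ninth above the bass; after resolving down by step to E4, the interval above the bass becomes an octave.
Suspension figures are named by those two intervals: 9–8.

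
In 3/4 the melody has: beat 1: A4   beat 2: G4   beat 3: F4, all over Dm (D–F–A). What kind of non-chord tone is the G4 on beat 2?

Passing tone.

The harmony at that moment is D minor triad (D, F, A); G4 is not a chord tone.
It is approached by step down from A4 and left by step down to F4.
Step in, step out in the same direction — a passing tone.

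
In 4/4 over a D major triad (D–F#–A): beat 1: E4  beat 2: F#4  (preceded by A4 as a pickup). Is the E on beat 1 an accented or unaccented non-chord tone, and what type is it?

Accented appoggiatura.

The harmony at that moment is D major triad (D, F#, A); E4 is not a chord tone.
It is approached by leap down from A4 and left by step up to F#4.
Leap in, step out — an appoggiatura.
It falls on the downbeat, so it is accented.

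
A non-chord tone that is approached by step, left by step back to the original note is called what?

Approach: by step. Departure: by step in the opposite direction, back to the starting pitch.
Stepwise on both sides but reversing to return to the same chord tone — a neighbor tone. (Had it continued onward in the same direction it would be a passing tone instead.)

Neighbor tone.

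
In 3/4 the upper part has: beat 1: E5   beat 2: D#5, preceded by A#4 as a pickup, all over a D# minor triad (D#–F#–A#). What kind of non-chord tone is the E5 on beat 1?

The harmony at that moment is D# minor triad (D#, F#, A#); E5 is not a chord tone.
It is approached by leap up from A#4 and left by step down to D#5.
Leap in, step out, metrically accented — an appoggiatura.

Appoggiatura.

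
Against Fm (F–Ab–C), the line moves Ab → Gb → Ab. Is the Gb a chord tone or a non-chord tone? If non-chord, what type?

The harmony at that moment is F minor triad (F, Ab, C); Gb is not a chord tone.
It is approached by step down from Ab and left by step up to Ab.
Step away and step back to the same note — a neighbor tone (lower neighbor).

Non-chord tone — a neighbor tone.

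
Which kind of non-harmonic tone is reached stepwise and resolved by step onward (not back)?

Passing tone.

Approach: by step. Departure: by step, continuing in the same direction.
Stepwise on both sides with no change of direction means the note fills in the space between two different chord tones — a passing tone. (Had it turned back to its starting note it would be a neighbor tone instead.)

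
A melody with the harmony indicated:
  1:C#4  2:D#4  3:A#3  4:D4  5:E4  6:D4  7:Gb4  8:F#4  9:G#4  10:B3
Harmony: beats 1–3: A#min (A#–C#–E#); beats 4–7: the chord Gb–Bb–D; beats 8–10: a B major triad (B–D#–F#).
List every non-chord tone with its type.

D#4 (beat 2) — escape tone; E4 (beat 5) — neighbor tone; G#4 (beat 9) — escape tone.

The harmony at that moment is A# minor triad (A#, C#, E#); D#4 is not a chord tone.
It is approached by step up from C#4 and left by leap down to A#3.
Step in, leap out — an escape tone.
The harmony at that moment is Gb augmented triad (Gb, Bb, D); E4 is not a chord tone.
It is approached by step up from D4 and left by step down to D4.
Step away and step back to the same note — a neighbor tone (upper neighbor).
The harmony at that moment is B major triad (B, D#, F#); G#4 is not a chord tone.
It is approached by step up from F#4 and left by leap down to B3.
Step in, leap out — an escape tone.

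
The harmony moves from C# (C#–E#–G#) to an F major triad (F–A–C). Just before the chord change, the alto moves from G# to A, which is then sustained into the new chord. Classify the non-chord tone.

A is an anticipation.

The harmony at that moment is C# major triad (C#, E#, G#); A is not a chord tone.
It is approached by step up from G# and then sustained as the same pitch into the next harmony.
Arriving early and becoming a chord tone when the harmony changes — an anticipation.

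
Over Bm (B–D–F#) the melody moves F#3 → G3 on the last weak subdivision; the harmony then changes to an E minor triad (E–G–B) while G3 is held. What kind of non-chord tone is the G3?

G3 is an anticipation.

The harmony at that moment is B minor triad (B, D, F#); G3 is not a chord tone.
It is approached by step up from F#3 and then sustained as the same pitch into the next harmony.
Arriving early and becoming a chord tone when the harmony changes — an anticipation.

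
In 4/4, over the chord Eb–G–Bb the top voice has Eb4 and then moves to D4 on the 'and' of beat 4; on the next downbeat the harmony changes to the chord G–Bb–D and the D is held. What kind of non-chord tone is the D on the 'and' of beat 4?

Anticipation.

The harmony at that moment is Eb major triad (Eb, G, Bb); D4 is not a chord tone.
It is approached by step down from Eb4 and then sustained as the same pitch into the next harmony.
Arriving early and becoming a chord tone when the harmony changes — an anticipation.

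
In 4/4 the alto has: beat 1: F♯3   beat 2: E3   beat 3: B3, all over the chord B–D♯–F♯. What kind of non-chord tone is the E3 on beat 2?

The harmony at that moment is B major triad (B, D♯, F♯); E3 is not a chord tone.
It is approached by step down from F♯3 and left by leap up to B3.
Step in, leap out, on a weak beat — an escape tone.

Escape tone.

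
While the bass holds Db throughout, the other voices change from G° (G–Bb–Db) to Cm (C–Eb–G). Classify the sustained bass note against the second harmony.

Pedal tone (pedal point).

The harmony at that moment is C minor triad (C, Eb, G); Db is not a chord tone.
It is held over (the same pitch as the preceding Db) and then sustained as the same pitch into the next harmony.
Sustained through a change of harmony — a pedal tone.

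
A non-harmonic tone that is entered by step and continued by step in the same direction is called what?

Passing tone.

Approach: by step. Departure: by step, continuing in the same direction.
Stepwise on both sides with no change of direction means the note fills in the space between two different chord tones — a passing tone. (Had it turned back to its starting note it would be a neighbor tone instead.)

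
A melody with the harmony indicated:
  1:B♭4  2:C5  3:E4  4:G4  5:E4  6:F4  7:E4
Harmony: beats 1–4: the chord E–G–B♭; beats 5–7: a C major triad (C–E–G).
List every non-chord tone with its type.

The harmony at that moment is E diminished triad (E, G, B♭); C5 is not a chord tone.
It is approached by step up from B♭4 and left by leap down to E4.
Step in, leap out — an escape tone.
The harmony at that moment is C major triad (C, E, G); F4 is not a chord tone.
It is approached by step up from E4 and left by step down to E4.
Step away and step back to the same note — a neighbor tone (upper neighbor).

C5 (beat 2) — escape tone; F4 (beat 6) — neighbor tone.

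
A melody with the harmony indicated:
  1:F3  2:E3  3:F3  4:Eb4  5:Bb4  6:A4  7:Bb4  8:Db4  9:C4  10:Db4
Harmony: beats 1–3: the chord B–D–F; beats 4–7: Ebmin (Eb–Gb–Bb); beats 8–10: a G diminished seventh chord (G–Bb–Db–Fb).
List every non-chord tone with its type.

E3 (beat 2) — neighbor tone; A4 (beat 6) — neighbor tone; C4 (beat 9) — neighbor tone.

The harmony at that moment is B diminished triad (B, D, F); E3 is not a chord tone.
It is approached by step down from F3 and left by step up to F3.
Step away and step back to the same note — a neighbor tone (lower neighbor).
The harmony at that moment is Eb minor triad (Eb, Gb, Bb); A4 is not a chord tone.
It is approached by step down from Bb4 and left by step up to Bb4.
Step away and step back to the same note — a neighbor tone (lower neighbor).
The harmony at that moment is G diminished seventh chord (G, Bb, Db, Fb); C4 is not a chord tone.
It is approached by step down from Db4 and left by step up to Db4.
Step away and step back to the same note — a neighbor tone (lower neighbor).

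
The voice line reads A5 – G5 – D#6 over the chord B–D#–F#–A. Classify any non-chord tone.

G5 is an escape tone.

The harmony at that moment is B dominant seventh chord (B, D#, F#, A); G5 is not a chord tone.
It is approached by step down from A5 and left by leap up to D#6.
Step in, leap out — an escape tone.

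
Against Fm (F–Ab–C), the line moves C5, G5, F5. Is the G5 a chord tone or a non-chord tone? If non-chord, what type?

The harmony at that moment is F minor triad (F, Ab, C); G5 is not a chord tone.
It is approached by leap up from C5 and left by step down to F5.
Leap in, step out — an appoggiatura.

Non-chord tone — an appoggiatura.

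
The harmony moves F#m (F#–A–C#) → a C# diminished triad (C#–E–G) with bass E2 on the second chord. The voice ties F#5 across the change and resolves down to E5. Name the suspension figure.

At the second chord the bass is E2. The suspended F#5 lies a ninth above the bass; after resolving down by step to E5, the interval above the bass becomes an octave.
Suspension figures are named by those two intervals: 9–8.

9–8 suspension.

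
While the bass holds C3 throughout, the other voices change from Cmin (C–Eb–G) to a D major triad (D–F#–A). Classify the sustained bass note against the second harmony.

The harmony at that moment is D major triad (D, F#, A); C3 is not a chord tone.
It is held over (the same pitch as the preceding C3) and then sustained as the same pitch into the next harmony.
Sustained through a change of harmony — a pedal tone.

Pedal tone (pedal point).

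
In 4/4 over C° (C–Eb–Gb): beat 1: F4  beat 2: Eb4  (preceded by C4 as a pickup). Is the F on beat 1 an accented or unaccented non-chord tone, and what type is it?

Accented appoggiatura.

The harmony at that moment is C diminished triad (C, Eb, Gb); F4 is not a chord tone.
It is approached by leap up from C4 and left by step down to Eb4.
Leap in, step out — an appoggiatura.
It falls on the downbeat, so it is accented.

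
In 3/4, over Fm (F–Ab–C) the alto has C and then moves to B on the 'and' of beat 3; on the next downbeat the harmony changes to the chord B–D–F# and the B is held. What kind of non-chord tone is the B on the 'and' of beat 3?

The harmony at that moment is F minor triad (F, Ab, C); B is not a chord tone.
It is approached by step down from C and then sustained as the same pitch into the next harmony.
Arriving early and becoming a chord tone when the harmony changes — an anticipation.

Anticipation.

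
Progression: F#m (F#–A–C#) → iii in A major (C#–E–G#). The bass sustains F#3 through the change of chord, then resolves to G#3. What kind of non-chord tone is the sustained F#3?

The harmony at that moment is C# minor triad (C#, E, G#); F#3 is not a chord tone.
It is held over (the same pitch as the preceding F#3) and left by step up to G#3.
Held over from the previous chord and resolving up by step — a retardation.

F#3 is a retardation.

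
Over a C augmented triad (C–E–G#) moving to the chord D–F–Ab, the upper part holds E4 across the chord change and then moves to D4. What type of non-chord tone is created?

E4 is a suspension.

The harmony at that moment is D diminished triad (D, F, Ab); E4 is not a chord tone.
It is held over (the same pitch as the preceding E4) and left by step down to D4.
Held over from the previous chord and resolving down by step — a suspension.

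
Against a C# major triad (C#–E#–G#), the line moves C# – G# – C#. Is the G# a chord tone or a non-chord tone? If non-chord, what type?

C# major triad contains C#, E#, G#; G# is the fifth, so it is a chord tone.

Chord tone (the fifth of C# major triad).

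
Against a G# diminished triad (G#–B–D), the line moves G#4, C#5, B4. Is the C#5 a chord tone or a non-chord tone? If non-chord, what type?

Non-chord tone — an appoggiatura.

The harmony at that moment is G# diminished triad (G#, B, D); C#5 is not a chord tone.
It is approached by leap up from G#4 and left by step down to B4.
Leap in, step out — an appoggiatura.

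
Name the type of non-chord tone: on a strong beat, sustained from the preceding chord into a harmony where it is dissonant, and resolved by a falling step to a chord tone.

Suspension.

Approach: by preparation — the pitch is first a chord tone, then held (tied or repeated) while the harmony changes under it. Departure: down by step. Metric position: strong.
A prepared dissonance that resolves downward by step — a suspension. (The same figure resolving upward would be a retardation.)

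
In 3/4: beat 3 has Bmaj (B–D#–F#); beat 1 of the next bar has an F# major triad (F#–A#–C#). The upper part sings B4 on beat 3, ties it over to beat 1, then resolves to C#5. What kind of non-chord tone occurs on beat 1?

Retardation.

The harmony at that moment is F# major triad (F#, A#, C#); B4 is not a chord tone.
It is held over (the same pitch as the preceding B4) and left by step up to C#5.
Held over from the previous chord and resolving up by step — a retardation.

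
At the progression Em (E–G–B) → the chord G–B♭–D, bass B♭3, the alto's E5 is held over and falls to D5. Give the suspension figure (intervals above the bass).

At the second chord the bass is B♭3. The suspended E5 lies a fourth above the bass; after resolving down by step to D5, the interval above the bass becomes a third.
Suspension figures are named by those two intervals: 4–3.

4–3 suspension.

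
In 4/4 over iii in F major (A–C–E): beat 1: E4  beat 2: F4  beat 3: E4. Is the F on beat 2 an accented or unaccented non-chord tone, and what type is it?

Unaccented neighbor tone.

The harmony at that moment is A minor triad (A, C, E); F4 is not a chord tone.
It is approached by step up from E4 and left by step down to E4.
Step away and step back to the same note — a neighbor tone (upper neighbor).
It falls on a weak beat, so it is unaccented.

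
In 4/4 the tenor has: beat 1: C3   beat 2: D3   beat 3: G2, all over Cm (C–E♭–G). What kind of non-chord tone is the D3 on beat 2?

The harmony at that moment is C minor triad (C, E♭, G); D3 is not a chord tone.
It is approached by step up from C3 and left by leap down to G2.
Step in, leap out, on a weak beat — an escape tone.

Escape tone.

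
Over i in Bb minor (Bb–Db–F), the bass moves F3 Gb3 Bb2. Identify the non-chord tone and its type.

Gb3 is an escape tone.

The harmony at that moment is Bb minor triad (Bb, Db, F); Gb3 is not a chord tone.
It is approached by step up from F3 and left by leap down to Bb2.
Step in, leap out — an escape tone.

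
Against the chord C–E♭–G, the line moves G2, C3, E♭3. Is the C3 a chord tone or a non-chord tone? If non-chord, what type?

Chord tone (the root of C minor triad).

C minor triad contains C, E♭, G; C is the root, so it is a chord tone.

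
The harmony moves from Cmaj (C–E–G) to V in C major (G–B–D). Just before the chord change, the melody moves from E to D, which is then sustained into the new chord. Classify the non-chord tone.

The harmony at that moment is C major triad (C, E, G); D is not a chord tone.
It is approached by step down from E and then sustained as the same pitch into the next harmony.
Arriving early and becoming a chord tone when the harmony changes — an anticipation.

D is an anticipation.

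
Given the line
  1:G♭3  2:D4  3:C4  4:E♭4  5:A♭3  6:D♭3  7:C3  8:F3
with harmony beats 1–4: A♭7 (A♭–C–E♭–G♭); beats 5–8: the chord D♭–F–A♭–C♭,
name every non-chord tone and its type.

D4 (beat 2) — appoggiatura; C3 (beat 7) — escape tone.

The harmony at that moment is A♭ dominant seventh chord (A♭, C, E♭, G♭); D4 is not a chord tone.
It is approached by leap up from G♭3 and left by step down to C4.
Leap in, step out — an appoggiatura.
The harmony at that moment is D♭ dominant seventh chord (D♭, F, A♭, C♭); C3 is not a chord tone.
It is approached by step down from D♭3 and left by leap up to F3.
Step in, leap out — an escape tone.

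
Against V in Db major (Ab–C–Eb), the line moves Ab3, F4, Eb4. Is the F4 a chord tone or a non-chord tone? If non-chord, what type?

The harmony at that moment is Ab major triad (Ab, C, Eb); F4 is not a chord tone.
It is approached by leap up from Ab3 and left by step down to Eb4.
Leap in, step out — an appoggiatura.

Non-chord tone — an appoggiatura.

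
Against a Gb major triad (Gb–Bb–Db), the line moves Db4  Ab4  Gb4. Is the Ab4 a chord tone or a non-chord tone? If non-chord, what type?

Non-chord tone — an appoggiatura.

The harmony at that moment is Gb major triad (Gb, Bb, Db); Ab4 is not a chord tone.
It is approached by leap up from Db4 and left by step down to Gb4.
Leap in, step out — an appoggiatura.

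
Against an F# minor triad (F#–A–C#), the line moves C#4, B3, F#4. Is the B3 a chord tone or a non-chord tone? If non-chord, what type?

Non-chord tone — an escape tone.

The harmony at that moment is F# minor triad (F#, A, C#); B3 is not a chord tone.
It is approached by step down from C#4 and left by leap up to F#4.
Step in, leap out — an escape tone.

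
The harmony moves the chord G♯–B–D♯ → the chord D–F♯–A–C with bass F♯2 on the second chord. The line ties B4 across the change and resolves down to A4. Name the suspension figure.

At the second chord the bass is F♯2. The suspended B4 lies a fourth above the bass; after resolving down by step to A4, the interval above the bass becomes a third.
Suspension figures are named by those two intervals: 4–3.

4–3 suspension.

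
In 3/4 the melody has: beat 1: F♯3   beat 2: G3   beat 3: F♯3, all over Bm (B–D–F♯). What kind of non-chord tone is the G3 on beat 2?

The harmony at that moment is B minor triad (B, D, F♯); G3 is not a chord tone.
It is approached by step up from F♯3 and left by step down to F♯3.
Step away and step back to the same note — a neighbor tone (upper neighbor).

Upper neighbor tone.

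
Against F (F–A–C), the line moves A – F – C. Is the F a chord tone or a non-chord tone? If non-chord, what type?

Chord tone (the root of F major triad).

F major triad contains F, A, C; F is the root, so it is a chord tone.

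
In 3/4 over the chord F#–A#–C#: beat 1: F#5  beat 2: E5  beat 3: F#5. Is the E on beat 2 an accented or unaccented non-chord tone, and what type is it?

Unaccented neighbor tone.

The harmony at that moment is F# major triad (F#, A#, C#); E5 is not a chord tone.
It is approached by step down from F#5 and left by step up to F#5.
Step away and step back to the same note — a neighbor tone (lower neighbor).
It falls on a weak beat, so it is unaccented.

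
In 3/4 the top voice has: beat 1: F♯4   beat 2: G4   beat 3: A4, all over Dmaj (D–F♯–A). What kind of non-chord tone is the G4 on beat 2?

The harmony at that moment is D major triad (D, F♯, A); G4 is not a chord tone.
It is approached by step up from F♯4 and left by step up to A4.
Step in, step out in the same direction — a passing tone.

Passing tone.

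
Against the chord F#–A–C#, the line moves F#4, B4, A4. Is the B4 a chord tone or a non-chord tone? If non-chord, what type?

The harmony at that moment is F# minor triad (F#, A, C#); B4 is not a chord tone.
It is approached by leap up from F#4 and left by step down to A4.
Leap in, step out — an appoggiatura.

Non-chord tone — an appoggiatura.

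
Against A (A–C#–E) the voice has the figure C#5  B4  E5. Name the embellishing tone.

The harmony at that moment is A major triad (A, C#, E); B4 is not a chord tone.
It is approached by step down from C#5 and left by leap up to E5.
Step in, leap out — an escape tone.

B4 is an escape tone.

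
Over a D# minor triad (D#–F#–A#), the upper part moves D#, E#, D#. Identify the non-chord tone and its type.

The harmony at that moment is D# minor triad (D#, F#, A#); E# is not a chord tone.
It is approached by step up from D# and left by step down to D#.
Step away and step back to the same note — a neighbor tone (upper neighbor).

E# is a neighbor tone.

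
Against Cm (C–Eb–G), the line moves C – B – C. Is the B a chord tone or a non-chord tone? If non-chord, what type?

The harmony at that moment is C minor triad (C, Eb, G); B is not a chord tone.
It is approached by step down from C and left by step up to C.
Step away and step back to the same note — a neighbor tone (lower neighbor).

Non-chord tone — a neighbor tone.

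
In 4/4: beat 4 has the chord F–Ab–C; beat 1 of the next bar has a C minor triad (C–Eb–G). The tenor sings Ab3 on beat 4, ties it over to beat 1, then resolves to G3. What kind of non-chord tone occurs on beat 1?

The harmony at that moment is C minor triad (C, Eb, G); Ab3 is not a chord tone.
It is held over (the same pitch as the preceding Ab3) and left by step down to G3.
Held over from the previous chord and resolving down by step — a suspension.

Suspension.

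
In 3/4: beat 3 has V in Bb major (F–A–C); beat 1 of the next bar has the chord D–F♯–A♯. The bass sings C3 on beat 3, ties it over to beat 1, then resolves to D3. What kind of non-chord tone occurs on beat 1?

The harmony at that moment is D augmented triad (D, F♯, A♯); C3 is not a chord tone.
It is held over (the same pitch as the preceding C3) and left by step up to D3.
Held over from the previous chord and resolving up by step — a retardation.

Retardation.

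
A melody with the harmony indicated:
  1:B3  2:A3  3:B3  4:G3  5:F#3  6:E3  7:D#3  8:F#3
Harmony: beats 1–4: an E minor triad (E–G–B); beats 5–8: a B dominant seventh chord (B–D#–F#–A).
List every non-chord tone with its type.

The harmony at that moment is E minor triad (E, G, B); A3 is not a chord tone.
It is approached by step down from B3 and left by step up to B3.
Step away and step back to the same note — a neighbor tone (lower neighbor).
The harmony at that moment is B dominant seventh chord (B, D#, F#, A); E3 is not a chord tone.
It is approached by step down from F#3 and left by step down to D#3.
Step in, step out in the same direction — a passing tone.

A3 (beat 2) — neighbor tone; E3 (beat 6) — passing tone.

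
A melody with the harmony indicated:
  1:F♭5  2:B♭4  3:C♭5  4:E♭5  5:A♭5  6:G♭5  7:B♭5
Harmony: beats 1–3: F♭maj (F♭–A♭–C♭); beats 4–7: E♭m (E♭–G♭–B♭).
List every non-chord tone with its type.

The harmony at that moment is F♭ major triad (F♭, A♭, C♭); B♭4 is not a chord tone.
It is approached by leap down from F♭5 and left by step up to C♭5.
Leap in, step out — an appoggiatura.
The harmony at that moment is E♭ minor triad (E♭, G♭, B♭); A♭5 is not a chord tone.
It is approached by leap up from E♭5 and left by step down to G♭5.
Leap in, step out — an appoggiatura.

B♭4 (beat 2) — appoggiatura; A♭5 (beat 5) — appoggiatura.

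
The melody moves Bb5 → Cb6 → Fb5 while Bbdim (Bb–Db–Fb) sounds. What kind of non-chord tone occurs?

Cb6 is an escape tone.

The harmony at that moment is Bb diminished triad (Bb, Db, Fb); Cb6 is not a chord tone.
It is approached by step up from Bb5 and left by leap down to Fb5.
Step in, leap out — an escape tone.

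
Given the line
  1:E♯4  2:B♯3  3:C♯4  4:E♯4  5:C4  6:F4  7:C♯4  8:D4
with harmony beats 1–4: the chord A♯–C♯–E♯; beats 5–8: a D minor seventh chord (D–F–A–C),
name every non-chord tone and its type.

B♯3 (beat 2) — appoggiatura; C♯4 (beat 7) — appoggiatura.

The harmony at that moment is A♯ minor triad (A♯, C♯, E♯); B♯3 is not a chord tone.
It is approached by leap down from E♯4 and left by step up to C♯4.
Leap in, step out — an appoggiatura.
The harmony at that moment is D minor seventh chord (D, F, A, C); C♯4 is not a chord tone.
It is approached by leap down from F4 and left by step up to D4.
Leap in, step out — an appoggiatura.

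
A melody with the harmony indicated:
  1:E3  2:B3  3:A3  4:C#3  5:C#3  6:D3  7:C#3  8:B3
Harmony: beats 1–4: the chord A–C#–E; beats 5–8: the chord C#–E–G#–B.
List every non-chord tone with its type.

The harmony at that moment is A major triad (A, C#, E); B3 is not a chord tone.
It is approached by leap up from E3 and left by step down to A3.
Leap in, step out — an appoggiatura.
The harmony at that moment is C# minor seventh chord (C#, E, G#, B); D3 is not a chord tone.
It is approached by step up from C#3 and left by step down to C#3.
Step away and step back to the same note — a neighbor tone (upper neighbor).

B3 (beat 2) — appoggiatura; D3 (beat 6) — neighbor tone.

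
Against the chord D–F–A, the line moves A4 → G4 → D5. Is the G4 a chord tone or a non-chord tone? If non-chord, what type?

The harmony at that moment is D minor triad (D, F, A); G4 is not a chord tone.
It is approached by step down from A4 and left by leap up to D5.
Step in, leap out — an escape tone.

Non-chord tone — an escape tone.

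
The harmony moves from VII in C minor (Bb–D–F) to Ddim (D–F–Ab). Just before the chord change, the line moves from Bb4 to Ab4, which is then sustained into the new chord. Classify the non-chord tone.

The harmony at that moment is Bb major triad (Bb, D, F); Ab4 is not a chord tone.
It is approached by step down from Bb4 and then sustained as the same pitch into the next harmony.
Arriving early and becoming a chord tone when the harmony changes — an anticipation.

Ab4 is an anticipation.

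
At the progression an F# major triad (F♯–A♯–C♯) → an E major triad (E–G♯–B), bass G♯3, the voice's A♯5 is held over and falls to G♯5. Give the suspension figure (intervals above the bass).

At the second chord the bass is G♯3. The suspended A♯5 lies a ninth above the bass; after resolving down by step to G♯5, the interval above the bass becomes an octave.
Suspension figures are named by those two intervals: 9–8.

9–8 suspension.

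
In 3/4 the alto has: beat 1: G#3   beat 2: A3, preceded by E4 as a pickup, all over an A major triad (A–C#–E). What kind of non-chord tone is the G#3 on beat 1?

The harmony at that moment is A major triad (A, C#, E); G#3 is not a chord tone.
It is approached by leap down from E4 and left by step up to A3.
Leap in, step out, metrically accented — an appoggiatura.

Appoggiatura.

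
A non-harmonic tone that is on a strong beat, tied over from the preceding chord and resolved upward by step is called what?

Retardation.

Approach: by preparation — the pitch is first a chord tone, then held (tied or repeated) while the harmony changes under it. Departure: up by step. Metric position: strong.
A prepared dissonance that resolves upward by step — a retardation. (The same figure resolving downward would be a suspension.)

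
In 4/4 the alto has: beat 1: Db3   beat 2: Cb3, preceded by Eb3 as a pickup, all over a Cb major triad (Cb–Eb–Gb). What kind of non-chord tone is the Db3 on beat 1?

The harmony at that moment is Cb major triad (Cb, Eb, Gb); Db3 is not a chord tone.
It is approached by step down from Eb3 and left by step down to Cb3.
Step in, step out in the same direction — a passing tone.

Passing tone.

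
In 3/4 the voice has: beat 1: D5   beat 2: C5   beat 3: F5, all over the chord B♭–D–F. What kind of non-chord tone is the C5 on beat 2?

The harmony at that moment is B♭ major triad (B♭, D, F); C5 is not a chord tone.
It is approached by step down from D5 and left by leap up to F5.
Step in, leap out, on a weak beat — an escape tone.

Escape tone.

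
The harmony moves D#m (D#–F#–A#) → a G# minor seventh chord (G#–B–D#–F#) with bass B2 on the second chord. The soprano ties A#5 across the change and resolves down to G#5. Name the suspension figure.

7–6 suspension.

At the second chord the bass is B2. The suspended A#5 lies a seventh above the bass; after resolving down by step to G#5, the interval above the bass becomes a sixth.
Suspension figures are named by those two intervals: 7–6.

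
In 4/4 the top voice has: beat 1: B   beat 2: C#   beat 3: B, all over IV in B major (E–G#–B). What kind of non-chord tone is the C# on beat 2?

Upper neighbor tone.

The harmony at that moment is E major triad (E, G#, B); C# is not a chord tone.
It is approached by step up from B and left by step down to B.
Step away and step back to the same note — a neighbor tone (upper neighbor).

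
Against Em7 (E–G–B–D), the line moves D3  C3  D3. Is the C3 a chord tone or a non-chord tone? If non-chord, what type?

The harmony at that moment is E minor seventh chord (E, G, B, D); C3 is not a chord tone.
It is approached by step down from D3 and left by step up to D3.
Step away and step back to the same note — a neighbor tone (lower neighbor).

Non-chord tone — a neighbor tone.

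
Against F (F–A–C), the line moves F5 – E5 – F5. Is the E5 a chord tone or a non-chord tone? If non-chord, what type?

The harmony at that moment is F major triad (F, A, C); E5 is not a chord tone.
It is approached by step down from F5 and left by step up to F5.
Step away and step back to the same note — a neighbor tone (lower neighbor).

Non-chord tone — a neighbor tone.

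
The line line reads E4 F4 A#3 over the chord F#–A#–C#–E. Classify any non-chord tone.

The harmony at that moment is F# dominant seventh chord (F#, A#, C#, E); F4 is not a chord tone.
It is approached by step up from E4 and left by leap down to A#3.
Step in, leap out — an escape tone.

F4 is an escape tone.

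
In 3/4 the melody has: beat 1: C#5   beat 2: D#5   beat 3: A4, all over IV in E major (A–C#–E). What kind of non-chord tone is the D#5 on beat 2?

Escape tone.

The harmony at that moment is A major triad (A, C#, E); D#5 is not a chord tone.
It is approached by step up from C#5 and left by leap down to A4.
Step in, leap out, on a weak beat — an escape tone.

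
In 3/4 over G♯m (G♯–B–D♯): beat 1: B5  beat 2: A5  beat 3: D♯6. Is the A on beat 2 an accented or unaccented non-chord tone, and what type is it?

The harmony at that moment is G♯ minor triad (G♯, B, D♯); A5 is not a chord tone.
It is approached by step down from B5 and left by leap up to D♯6.
Step in, leap out — an escape tone.
It falls on a weak beat, so it is unaccented.

Unaccented escape tone.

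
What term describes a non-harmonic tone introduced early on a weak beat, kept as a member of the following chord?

Anticipation.

Approach: ahead of the chord change (typically by step), so it is dissonant against the current harmony. Departure: none — the same pitch is restated or held and is a chord tone of the new harmony.
Dissonant first, consonant once the harmony catches up: the note simply arrives early — an anticipation. (The reverse timing, consonant first and dissonant after the change, would be a suspension or retardation.)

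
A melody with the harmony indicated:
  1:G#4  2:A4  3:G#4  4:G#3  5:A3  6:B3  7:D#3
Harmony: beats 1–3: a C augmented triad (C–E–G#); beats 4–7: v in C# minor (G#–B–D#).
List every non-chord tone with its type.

The harmony at that moment is C augmented triad (C, E, G#); A4 is not a chord tone.
It is approached by step up from G#4 and left by step down to G#4.
Step away and step back to the same note — a neighbor tone (upper neighbor).
The harmony at that moment is G# minor triad (G#, B, D#); A3 is not a chord tone.
It is approached by step up from G#3 and left by step up to B3.
Step in, step out in the same direction — a passing tone.

A4 (beat 2) — neighbor tone; A3 (beat 5) — passing tone.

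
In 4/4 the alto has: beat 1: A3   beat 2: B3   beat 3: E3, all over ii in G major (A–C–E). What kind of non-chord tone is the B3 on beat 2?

Escape tone.

The harmony at that moment is A minor triad (A, C, E); B3 is not a chord tone.
It is approached by step up from A3 and left by leap down to E3.
Step in, leap out, on a weak beat — an escape tone.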